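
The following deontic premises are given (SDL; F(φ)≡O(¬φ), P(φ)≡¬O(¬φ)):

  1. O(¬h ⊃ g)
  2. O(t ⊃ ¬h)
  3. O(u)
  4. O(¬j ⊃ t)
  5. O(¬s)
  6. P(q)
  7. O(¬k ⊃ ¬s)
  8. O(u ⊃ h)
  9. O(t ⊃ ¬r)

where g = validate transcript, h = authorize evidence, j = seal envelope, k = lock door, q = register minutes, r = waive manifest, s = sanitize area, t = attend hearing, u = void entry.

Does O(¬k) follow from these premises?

Premise 7 is O(¬k ⊃ ¬s); even if O(¬s) held, inferring O(¬k) would be affirming the consequent — invalid.
No other premise forces O(¬k). An ideal world satisfying every premise can still have ¬k false, so O(¬k) is not derivable.

No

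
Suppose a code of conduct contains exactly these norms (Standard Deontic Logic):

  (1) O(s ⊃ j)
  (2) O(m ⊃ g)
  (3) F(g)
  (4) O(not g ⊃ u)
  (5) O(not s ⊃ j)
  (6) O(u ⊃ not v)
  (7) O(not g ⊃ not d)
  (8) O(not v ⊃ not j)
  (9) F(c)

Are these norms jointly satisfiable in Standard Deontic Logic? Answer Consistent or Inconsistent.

By case analysis on not s: premise 5 gives O(not s ⊃ j) and premise 1 gives O(s ⊃ j), so O(j) either way.
Premise 8 is O(not v ⊃ not j); contrapositively O(j ⊃ v). Since O(j) holds, K gives O(v).
Premise 6, O(u ⊃ not v), contraposes to O(v ⊃ not u); with O(v) we get O(not u).
The contrapositive of premise 4 (O(not g ⊃ u)) is O(not u ⊃ g), and O(not u) is already established, so O(g).
But premise 3, F(g), means O(not g).
We now have both O(g) and O(not g) — g is simultaneously obligatory and forbidden, violating the D-axiom.

Inconsistent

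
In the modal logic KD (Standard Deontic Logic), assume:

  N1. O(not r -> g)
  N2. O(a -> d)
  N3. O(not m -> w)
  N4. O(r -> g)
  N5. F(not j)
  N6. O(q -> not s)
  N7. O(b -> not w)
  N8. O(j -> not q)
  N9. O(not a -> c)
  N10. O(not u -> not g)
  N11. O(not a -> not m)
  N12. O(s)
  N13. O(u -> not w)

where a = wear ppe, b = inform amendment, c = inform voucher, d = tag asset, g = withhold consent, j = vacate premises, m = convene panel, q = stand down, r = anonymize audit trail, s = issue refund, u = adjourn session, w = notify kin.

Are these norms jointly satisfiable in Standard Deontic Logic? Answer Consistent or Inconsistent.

Consistent

Premise 6 is O(q -> not s), but O(q) is not derivable from the premises, so it does not yield O(not s).
So O(not s) is not derivable, and the apparent clash with O(s) does not arise.
A world satisfying every obligation exists (e.g. a=true, b=false, c=false, d=true, g=true, j=true, m=true, q=false, r=false, s=true, u=true, w=false); no atom is both obligatory and forbidden, so the set is consistent.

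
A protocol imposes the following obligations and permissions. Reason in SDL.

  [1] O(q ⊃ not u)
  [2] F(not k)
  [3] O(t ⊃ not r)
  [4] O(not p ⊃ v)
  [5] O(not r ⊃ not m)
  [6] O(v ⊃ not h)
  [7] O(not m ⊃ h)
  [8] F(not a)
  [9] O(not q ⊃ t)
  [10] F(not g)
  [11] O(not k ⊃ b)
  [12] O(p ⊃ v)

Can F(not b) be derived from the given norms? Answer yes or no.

Premise 11 is O(not k ⊃ b), but O(not k) is not derivable from the premises, so it does not yield O(b).
No other premise forces O(b). An ideal world satisfying every premise can still have not b true, so F(not b) is not derivable.

No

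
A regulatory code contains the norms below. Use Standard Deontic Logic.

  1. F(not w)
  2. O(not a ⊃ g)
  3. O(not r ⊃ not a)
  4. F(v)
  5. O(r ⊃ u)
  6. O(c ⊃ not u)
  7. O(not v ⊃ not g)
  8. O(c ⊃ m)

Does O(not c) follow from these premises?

Premise 4 is F(v), i.e. O(not v).
Premise 7 is O(not v ⊃ not g); since O(not v), deontic closure gives O(not g).
Premise 2, O(not a ⊃ g), contraposes to O(not g ⊃ a); with O(not g) we get O(a).
Premise 3 is O(not r ⊃ not a); contrapositively O(a ⊃ r). Since O(a) holds, K gives O(r).
Applying K to premise 5 (O(r ⊃ u)) and O(r) yields O(u).
Premise 6, O(c ⊃ not u), contraposes to O(u ⊃ not c); with O(u) we get O(not c).
Premises 1, 8 do not contribute to this derivation.
So O(not c) follows.

Yes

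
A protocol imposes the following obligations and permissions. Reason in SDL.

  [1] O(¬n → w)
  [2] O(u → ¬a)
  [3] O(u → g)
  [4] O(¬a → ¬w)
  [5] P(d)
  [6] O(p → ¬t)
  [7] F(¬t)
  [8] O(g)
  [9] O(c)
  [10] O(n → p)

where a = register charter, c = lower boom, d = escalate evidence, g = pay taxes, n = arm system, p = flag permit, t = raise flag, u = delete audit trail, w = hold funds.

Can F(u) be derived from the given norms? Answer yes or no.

Yes

Premise 7 is F(¬t), i.e. O(t).
Premise 6, O(p → ¬t), contraposes to O(t → ¬p); with O(t) we get O(¬p).
Premise 10 is O(n → p); contrapositively O(¬p → ¬n). Since O(¬p) holds, K gives O(¬n).
Premise 1 is O(¬n → w); since O(¬n), deontic closure gives O(w).
Premise 4 is O(¬a → ¬w); contrapositively O(w → a). Since O(w) holds, K gives O(a).
Premise 2, O(u → ¬a), contraposes to O(a → ¬u); with O(a) we get O(¬u).
Premises 3, 5, 8, 9 do not contribute to this derivation.
So O(¬u) holds, i.e. F(u). The claim follows.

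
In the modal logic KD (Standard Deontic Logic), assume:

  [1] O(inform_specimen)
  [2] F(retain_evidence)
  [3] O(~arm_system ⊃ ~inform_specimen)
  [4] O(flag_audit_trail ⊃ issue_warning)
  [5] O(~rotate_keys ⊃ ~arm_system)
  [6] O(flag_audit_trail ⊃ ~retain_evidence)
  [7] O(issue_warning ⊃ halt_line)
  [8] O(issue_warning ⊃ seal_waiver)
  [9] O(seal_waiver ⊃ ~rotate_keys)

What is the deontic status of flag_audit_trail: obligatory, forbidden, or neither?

Forbidden

Premise 1 gives O(inform_specimen).
Premise 3, O(~arm_system ⊃ ~inform_specimen), contraposes to O(inform_specimen ⊃ arm_system); with O(inform_specimen) we get O(arm_system).
The contrapositive of premise 5 (O(~rotate_keys ⊃ ~arm_system)) is O(arm_system ⊃ rotate_keys), and O(arm_system) is already established, so O(rotate_keys).
The contrapositive of premise 9 (O(seal_waiver ⊃ ~rotate_keys)) is O(rotate_keys ⊃ ~seal_waiver), and O(rotate_keys) is already established, so O(~seal_waiver).
Premise 8, O(issue_warning ⊃ seal_waiver), contraposes to O(~seal_waiver ⊃ ~issue_warning); with O(~seal_waiver) we get O(~issue_warning).
Premise 4 is O(flag_audit_trail ⊃ issue_warning); contrapositively O(~issue_warning ⊃ ~flag_audit_trail). Since O(~issue_warning) holds, K gives O(~flag_audit_trail).
Premises 2, 6, 7 do not contribute to this derivation.
Thus O(~flag_audit_trail), which is F(flag_audit_trail): flag_audit_trail is forbidden.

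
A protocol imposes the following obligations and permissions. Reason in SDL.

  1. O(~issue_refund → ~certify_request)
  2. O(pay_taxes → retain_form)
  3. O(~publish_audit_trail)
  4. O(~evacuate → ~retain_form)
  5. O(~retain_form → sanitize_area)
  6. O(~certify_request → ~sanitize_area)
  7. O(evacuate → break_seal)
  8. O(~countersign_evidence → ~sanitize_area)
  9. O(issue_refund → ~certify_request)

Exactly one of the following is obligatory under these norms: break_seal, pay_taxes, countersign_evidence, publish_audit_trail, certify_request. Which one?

By case analysis on issue_refund: premise 9 gives O(issue_refund → ~certify_request) and premise 1 gives O(~issue_refund → ~certify_request), so O(~certify_request) either way.
Applying K to premise 6 (O(~certify_request → ~sanitize_area)) and O(~certify_request) yields O(~sanitize_area).
Premise 5 is O(~retain_form → sanitize_area); contrapositively O(~sanitize_area → retain_form). Since O(~sanitize_area) holds, K gives O(retain_form).
The contrapositive of premise 4 (O(~evacuate → ~retain_form)) is O(retain_form → evacuate), and O(retain_form) is already established, so O(evacuate).
Applying K to premise 7 (O(evacuate → break_seal)) and O(evacuate) yields O(break_seal).
So O(break_seal) holds — break_seal is obligatory. None of the other listed options is made obligatory by any chain of premises.

break_seal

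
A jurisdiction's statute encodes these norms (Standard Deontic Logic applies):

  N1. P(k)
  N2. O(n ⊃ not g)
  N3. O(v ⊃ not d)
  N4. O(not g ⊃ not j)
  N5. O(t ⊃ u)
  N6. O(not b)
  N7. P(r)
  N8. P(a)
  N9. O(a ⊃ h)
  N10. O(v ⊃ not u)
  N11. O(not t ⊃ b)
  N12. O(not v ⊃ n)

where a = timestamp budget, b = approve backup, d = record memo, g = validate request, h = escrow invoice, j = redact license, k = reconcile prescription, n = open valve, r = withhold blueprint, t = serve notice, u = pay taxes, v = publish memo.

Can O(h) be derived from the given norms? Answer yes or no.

No

Premise 9 is O(a ⊃ h), but O(a) is not derivable from the premises (the permission P(a) asserts only not O(not a), not O(a)), so it does not yield O(h).
No other premise forces O(h). An ideal world satisfying every premise can still have h false, so O(h) is not derivable.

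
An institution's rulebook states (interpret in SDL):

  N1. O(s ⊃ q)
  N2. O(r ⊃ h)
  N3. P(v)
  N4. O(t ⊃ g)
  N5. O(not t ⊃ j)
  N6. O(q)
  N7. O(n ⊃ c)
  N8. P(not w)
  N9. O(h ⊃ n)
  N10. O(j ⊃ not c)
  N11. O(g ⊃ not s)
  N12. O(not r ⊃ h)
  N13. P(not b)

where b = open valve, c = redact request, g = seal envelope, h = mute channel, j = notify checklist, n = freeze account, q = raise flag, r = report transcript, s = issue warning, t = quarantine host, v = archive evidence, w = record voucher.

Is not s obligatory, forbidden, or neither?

Premises 12 and 2 are O(not r ⊃ h) and O(r ⊃ h); every ideal world satisfies not r or r, so in either case h holds — hence O(h).
With premise 9, O(h ⊃ n), the K-axiom yields O(n).
Premise 7 is O(n ⊃ c); since O(n), deontic closure gives O(c).
Premise 10 is O(j ⊃ not c); contrapositively O(c ⊃ not j). Since O(c) holds, K gives O(not j).
Premise 5, O(not t ⊃ j), contraposes to O(not j ⊃ t); with O(not j) we get O(t).
Premise 4 is O(t ⊃ g); since O(t), deontic closure gives O(g).
From O(g) and premise 11, O(g ⊃ not s), we obtain O(not s).
Premises 1, 3, 6, 8, 13 do not contribute to this derivation.
Hence not s is obligatory.

Obligatory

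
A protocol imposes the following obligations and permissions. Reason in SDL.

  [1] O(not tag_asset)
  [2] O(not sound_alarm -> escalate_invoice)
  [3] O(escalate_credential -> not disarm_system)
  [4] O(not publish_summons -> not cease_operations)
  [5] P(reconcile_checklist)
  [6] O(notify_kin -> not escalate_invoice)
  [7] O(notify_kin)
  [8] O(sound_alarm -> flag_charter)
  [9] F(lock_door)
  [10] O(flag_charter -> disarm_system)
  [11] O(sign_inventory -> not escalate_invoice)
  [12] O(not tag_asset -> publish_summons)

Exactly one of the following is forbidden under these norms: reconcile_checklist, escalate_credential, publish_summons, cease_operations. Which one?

escalate_credential

From premise 7 we have O(notify_kin).
Premise 6 is O(notify_kin -> not escalate_invoice); since O(notify_kin), deontic closure gives O(not escalate_invoice).
The contrapositive of premise 2 (O(not sound_alarm -> escalate_invoice)) is O(not escalate_invoice -> sound_alarm), and O(not escalate_invoice) is already established, so O(sound_alarm).
With premise 8, O(sound_alarm -> flag_charter), the K-axiom yields O(flag_charter).
Applying K to premise 10 (O(flag_charter -> disarm_system)) and O(flag_charter) yields O(disarm_system).
Premise 3, O(escalate_credential -> not disarm_system), contraposes to O(disarm_system -> not escalate_credential); with O(disarm_system) we get O(not escalate_credential).
So O(not escalate_credential) holds, i.e. escalate_credential is forbidden. None of the other listed options is forbidden under the premises.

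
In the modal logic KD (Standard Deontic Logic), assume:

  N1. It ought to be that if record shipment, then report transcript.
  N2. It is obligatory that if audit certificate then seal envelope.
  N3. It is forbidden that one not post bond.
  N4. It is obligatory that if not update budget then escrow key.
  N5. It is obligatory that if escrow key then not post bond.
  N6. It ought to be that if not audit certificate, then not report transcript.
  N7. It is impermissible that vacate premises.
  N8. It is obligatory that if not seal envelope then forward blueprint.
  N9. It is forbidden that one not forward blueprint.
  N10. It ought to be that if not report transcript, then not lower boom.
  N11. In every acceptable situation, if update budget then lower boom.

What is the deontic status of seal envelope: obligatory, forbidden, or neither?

Obligatory

Premise 3, F(¬post_bond), is equivalent to O(post_bond).
The contrapositive of premise 5 (O(escrow_key → ¬post_bond)) is O(post_bond → ¬escrow_key), and O(post_bond) is already established, so O(¬escrow_key).
Premise 4 is O(¬update_budget → escrow_key); contrapositively O(¬escrow_key → update_budget). Since O(¬escrow_key) holds, K gives O(update_budget).
Premise 11 is O(update_budget → lower_boom); since O(update_budget), deontic closure gives O(lower_boom).
The contrapositive of premise 10 (O(¬report_transcript → ¬lower_boom)) is O(lower_boom → report_transcript), and O(lower_boom) is already established, so O(report_transcript).
Premise 6, O(¬audit_certificate → ¬report_transcript), contraposes to O(report_transcript → audit_certificate); with O(report_transcript) we get O(audit_certificate).
Premise 2 is O(audit_certificate → seal_envelope); since O(audit_certificate), deontic closure gives O(seal_envelope).
Premises 1, 7, 8, 9 do not contribute to this derivation.
Hence seal_envelope is obligatory.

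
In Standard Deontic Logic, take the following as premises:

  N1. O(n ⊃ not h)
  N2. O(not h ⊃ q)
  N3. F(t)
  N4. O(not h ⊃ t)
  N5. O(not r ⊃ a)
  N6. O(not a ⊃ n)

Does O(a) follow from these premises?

Premise 3 is F(t), i.e. O(not t).
The contrapositive of premise 4 (O(not h ⊃ t)) is O(not t ⊃ h), and O(not t) is already established, so O(h).
The contrapositive of premise 1 (O(n ⊃ not h)) is O(h ⊃ not n), and O(h) is already established, so O(not n).
Premise 6, O(not a ⊃ n), contraposes to O(not n ⊃ a); with O(not n) we get O(a).
Premises 2, 5 do not contribute to this derivation.
So O(a) follows.

Yes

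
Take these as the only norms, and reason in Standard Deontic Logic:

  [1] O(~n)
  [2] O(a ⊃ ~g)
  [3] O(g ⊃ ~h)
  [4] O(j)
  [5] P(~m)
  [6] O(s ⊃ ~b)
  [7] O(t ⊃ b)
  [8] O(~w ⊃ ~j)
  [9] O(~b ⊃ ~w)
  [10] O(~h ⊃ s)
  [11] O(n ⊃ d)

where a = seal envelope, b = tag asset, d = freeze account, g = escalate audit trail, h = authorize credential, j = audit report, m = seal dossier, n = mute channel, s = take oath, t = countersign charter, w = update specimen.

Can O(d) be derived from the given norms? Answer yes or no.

Premise 11 is O(n ⊃ d), but O(n) is not derivable from the premises, so it does not yield O(d).
No other premise forces O(d). An ideal world satisfying every premise can still have d false, so O(d) is not derivable.

No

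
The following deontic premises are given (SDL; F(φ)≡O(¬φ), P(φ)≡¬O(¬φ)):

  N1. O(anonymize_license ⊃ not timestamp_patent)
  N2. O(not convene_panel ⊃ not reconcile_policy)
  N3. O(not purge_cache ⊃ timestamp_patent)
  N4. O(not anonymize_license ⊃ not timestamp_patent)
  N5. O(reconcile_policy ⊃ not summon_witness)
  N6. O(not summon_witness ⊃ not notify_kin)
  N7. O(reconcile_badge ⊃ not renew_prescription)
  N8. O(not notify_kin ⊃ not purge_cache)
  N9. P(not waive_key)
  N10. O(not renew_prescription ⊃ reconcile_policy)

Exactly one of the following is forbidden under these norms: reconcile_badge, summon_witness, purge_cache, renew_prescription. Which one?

reconcile_badge

Premises 1 and 4 are O(anonymize_license ⊃ not timestamp_patent) and O(not anonymize_license ⊃ not timestamp_patent); every ideal world satisfies anonymize_license or not anonymize_license, so in either case not timestamp_patent holds — hence O(not timestamp_patent).
The contrapositive of premise 3 (O(not purge_cache ⊃ timestamp_patent)) is O(not timestamp_patent ⊃ purge_cache), and O(not timestamp_patent) is already established, so O(purge_cache).
Premise 8 is O(not notify_kin ⊃ not purge_cache); contrapositively O(purge_cache ⊃ notify_kin). Since O(purge_cache) holds, K gives O(notify_kin).
Premise 6, O(not summon_witness ⊃ not notify_kin), contraposes to O(notify_kin ⊃ summon_witness); with O(notify_kin) we get O(summon_witness).
The contrapositive of premise 5 (O(reconcile_policy ⊃ not summon_witness)) is O(summon_witness ⊃ not reconcile_policy), and O(summon_witness) is already established, so O(not reconcile_policy).
The contrapositive of premise 10 (O(not renew_prescription ⊃ reconcile_policy)) is O(not reconcile_policy ⊃ renew_prescription), and O(not reconcile_policy) is already established, so O(renew_prescription).
The contrapositive of premise 7 (O(reconcile_badge ⊃ not renew_prescription)) is O(renew_prescription ⊃ not reconcile_badge), and O(renew_prescription) is already established, so O(not reconcile_badge).
So O(not reconcile_badge) holds, i.e. reconcile_badge is forbidden. None of the other listed options is forbidden under the premises.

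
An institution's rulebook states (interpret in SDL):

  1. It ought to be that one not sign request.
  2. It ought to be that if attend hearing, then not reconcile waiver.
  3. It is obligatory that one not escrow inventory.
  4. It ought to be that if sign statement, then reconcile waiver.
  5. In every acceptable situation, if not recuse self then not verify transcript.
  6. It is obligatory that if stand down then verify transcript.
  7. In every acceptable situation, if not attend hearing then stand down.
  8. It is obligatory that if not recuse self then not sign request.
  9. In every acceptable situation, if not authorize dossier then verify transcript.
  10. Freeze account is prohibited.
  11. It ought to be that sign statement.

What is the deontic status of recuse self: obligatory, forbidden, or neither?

Premise 11 gives O(sign_statement).
With premise 4, O(sign_statement → reconcile_waiver), the K-axiom yields O(reconcile_waiver).
The contrapositive of premise 2 (O(attend_hearing → ¬reconcile_waiver)) is O(reconcile_waiver → ¬attend_hearing), and O(reconcile_waiver) is already established, so O(¬attend_hearing).
Premise 7 is O(¬attend_hearing → stand_down); since O(¬attend_hearing), deontic closure gives O(stand_down).
From O(stand_down) and premise 6, O(stand_down → verify_transcript), we obtain O(verify_transcript).
The contrapositive of premise 5 (O(¬recuse_self → ¬verify_transcript)) is O(verify_transcript → recuse_self), and O(verify_transcript) is already established, so O(recuse_self).
Premises 1, 3, 8, 9, 10 do not contribute to this derivation.
Hence recuse_self is obligatory.

Obligatory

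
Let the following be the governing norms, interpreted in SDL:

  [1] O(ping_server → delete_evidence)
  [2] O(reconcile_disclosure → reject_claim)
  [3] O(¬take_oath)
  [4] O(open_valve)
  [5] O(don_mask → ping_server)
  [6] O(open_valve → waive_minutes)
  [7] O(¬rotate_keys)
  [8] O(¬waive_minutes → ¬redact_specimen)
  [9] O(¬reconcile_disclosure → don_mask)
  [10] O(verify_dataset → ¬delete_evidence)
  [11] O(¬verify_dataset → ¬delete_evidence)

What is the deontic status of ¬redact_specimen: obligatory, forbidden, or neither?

Premise 8 is O(¬waive_minutes → ¬redact_specimen), but O(¬waive_minutes) is not derivable from the premises, so it does not yield O(¬redact_specimen).
No premise or chain of K-axiom applications forces O(¬redact_specimen), and none forces O(redact_specimen). So ¬redact_specimen is neither obligatory nor forbidden under these norms.

Neither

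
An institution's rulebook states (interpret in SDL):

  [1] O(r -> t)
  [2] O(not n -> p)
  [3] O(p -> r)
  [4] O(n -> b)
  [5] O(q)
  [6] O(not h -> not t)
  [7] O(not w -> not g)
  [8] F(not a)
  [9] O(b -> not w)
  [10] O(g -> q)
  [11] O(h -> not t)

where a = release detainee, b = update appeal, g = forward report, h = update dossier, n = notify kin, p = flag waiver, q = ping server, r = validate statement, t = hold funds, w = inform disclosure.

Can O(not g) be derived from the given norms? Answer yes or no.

Premises 11 and 6 are O(h -> not t) and O(not h -> not t); every ideal world satisfies h or not h, so in either case not t holds — hence O(not t).
The contrapositive of premise 1 (O(r -> t)) is O(not t -> not r), and O(not t) is already established, so O(not r).
Premise 3, O(p -> r), contraposes to O(not r -> not p); with O(not r) we get O(not p).
Premise 2, O(not n -> p), contraposes to O(not p -> n); with O(not p) we get O(n).
From O(n) and premise 4, O(n -> b), we obtain O(b).
Premise 9 is O(b -> not w); since O(b), deontic closure gives O(not w).
Applying K to premise 7 (O(not w -> not g)) and O(not w) yields O(not g).
Premises 5, 8, 10 do not contribute to this derivation.
So O(not g) follows.

Yes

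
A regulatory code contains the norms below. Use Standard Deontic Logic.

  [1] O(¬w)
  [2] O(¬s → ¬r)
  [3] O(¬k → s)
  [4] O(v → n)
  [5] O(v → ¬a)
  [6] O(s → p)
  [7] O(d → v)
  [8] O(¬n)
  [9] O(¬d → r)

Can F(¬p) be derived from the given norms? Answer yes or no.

Premise 8 gives O(¬n).
The contrapositive of premise 4 (O(v → n)) is O(¬n → ¬v), and O(¬n) is already established, so O(¬v).
Premise 7 is O(d → v); contrapositively O(¬v → ¬d). Since O(¬v) holds, K gives O(¬d).
With premise 9, O(¬d → r), the K-axiom yields O(r).
Premise 2, O(¬s → ¬r), contraposes to O(r → s); with O(r) we get O(s).
Premise 6 is O(s → p); since O(s), deontic closure gives O(p).
Premises 1, 3, 5 do not contribute to this derivation.
So O(p) holds, i.e. F(¬p). The claim follows.

Yes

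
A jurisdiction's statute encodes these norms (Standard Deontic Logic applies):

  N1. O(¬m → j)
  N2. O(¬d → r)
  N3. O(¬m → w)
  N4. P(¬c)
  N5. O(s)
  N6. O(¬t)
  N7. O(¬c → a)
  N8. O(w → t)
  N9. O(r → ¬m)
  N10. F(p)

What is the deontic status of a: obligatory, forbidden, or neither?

Neither

Premise 7 is O(¬c → a), but O(¬c) is not derivable from the premises (the permission P(¬c) asserts only ¬O(c), not O(¬c)), so it does not yield O(a).
No premise or chain of K-axiom applications forces O(a), and none forces O(¬a). So a is neither obligatory nor forbidden under these norms.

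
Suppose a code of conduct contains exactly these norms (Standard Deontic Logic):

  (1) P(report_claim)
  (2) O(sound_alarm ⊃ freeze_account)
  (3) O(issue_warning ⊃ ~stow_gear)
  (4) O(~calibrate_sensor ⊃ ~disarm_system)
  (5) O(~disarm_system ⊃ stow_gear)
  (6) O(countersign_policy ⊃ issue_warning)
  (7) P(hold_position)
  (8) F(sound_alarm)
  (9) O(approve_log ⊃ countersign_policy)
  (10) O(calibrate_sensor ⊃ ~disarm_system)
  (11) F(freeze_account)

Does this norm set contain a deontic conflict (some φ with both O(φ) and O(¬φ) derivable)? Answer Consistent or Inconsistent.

Consistent

Premise 2 is O(sound_alarm ⊃ freeze_account), but O(sound_alarm) is not derivable from the premises, so it does not yield O(freeze_account).
So O(freeze_account) is not derivable, and the apparent clash with O(~freeze_account) does not arise.
A world satisfying every obligation exists (e.g. approve_log=false, calibrate_sensor=false, countersign_policy=false, disarm_system=false, freeze_account=false, hold_position=false, issue_warning=false, report_claim=false, sound_alarm=false, stow_gear=true); no atom is both obligatory and forbidden, so the set is consistent.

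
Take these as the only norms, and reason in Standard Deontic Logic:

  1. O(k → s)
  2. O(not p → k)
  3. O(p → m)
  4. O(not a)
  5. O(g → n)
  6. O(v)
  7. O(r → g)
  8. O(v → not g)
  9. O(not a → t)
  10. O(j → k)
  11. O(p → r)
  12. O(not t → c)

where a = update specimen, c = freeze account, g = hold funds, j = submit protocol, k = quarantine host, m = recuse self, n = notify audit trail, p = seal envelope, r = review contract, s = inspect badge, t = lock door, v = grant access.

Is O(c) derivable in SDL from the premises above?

No

Premise 12 is O(not t → c), but O(not t) is not derivable from the premises, so it does not yield O(c).
No other premise forces O(c). An ideal world satisfying every premise can still have c false, so O(c) is not derivable.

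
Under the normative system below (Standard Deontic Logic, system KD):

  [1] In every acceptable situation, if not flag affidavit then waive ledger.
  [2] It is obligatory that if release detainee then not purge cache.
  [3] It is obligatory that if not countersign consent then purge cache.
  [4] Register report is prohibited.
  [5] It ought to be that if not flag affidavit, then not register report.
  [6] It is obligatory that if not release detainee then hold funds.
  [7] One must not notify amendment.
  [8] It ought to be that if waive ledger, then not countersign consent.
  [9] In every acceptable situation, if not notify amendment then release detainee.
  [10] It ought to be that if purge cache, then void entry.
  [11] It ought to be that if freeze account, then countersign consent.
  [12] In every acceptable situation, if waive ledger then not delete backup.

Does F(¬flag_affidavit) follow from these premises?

Yes

Premise 7 is F(notify_amendment), i.e. O(¬notify_amendment).
With premise 9, O(¬notify_amendment → release_detainee), the K-axiom yields O(release_detainee).
Applying K to premise 2 (O(release_detainee → ¬purge_cache)) and O(release_detainee) yields O(¬purge_cache).
The contrapositive of premise 3 (O(¬countersign_consent → purge_cache)) is O(¬purge_cache → countersign_consent), and O(¬purge_cache) is already established, so O(countersign_consent).
Premise 8 is O(waive_ledger → ¬countersign_consent); contrapositively O(countersign_consent → ¬waive_ledger). Since O(countersign_consent) holds, K gives O(¬waive_ledger).
Premise 1 is O(¬flag_affidavit → waive_ledger); contrapositively O(¬waive_ledger → flag_affidavit). Since O(¬waive_ledger) holds, K gives O(flag_affidavit).
Premises 4, 5, 6, 10, 11, 12 do not contribute to this derivation.
So O(flag_affidavit) holds, i.e. F(¬flag_affidavit). The claim follows.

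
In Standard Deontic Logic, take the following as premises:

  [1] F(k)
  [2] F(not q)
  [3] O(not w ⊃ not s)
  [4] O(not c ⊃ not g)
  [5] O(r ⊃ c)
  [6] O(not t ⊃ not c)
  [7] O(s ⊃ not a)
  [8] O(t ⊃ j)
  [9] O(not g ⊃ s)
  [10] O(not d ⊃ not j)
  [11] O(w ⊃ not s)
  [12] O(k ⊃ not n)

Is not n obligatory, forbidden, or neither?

Premise 12 is O(k ⊃ not n), but O(k) is not derivable from the premises, so it does not yield O(not n).
No premise or chain of K-axiom applications forces O(not n), and none forces O(n). So not n is neither obligatory nor forbidden under these norms.

Neither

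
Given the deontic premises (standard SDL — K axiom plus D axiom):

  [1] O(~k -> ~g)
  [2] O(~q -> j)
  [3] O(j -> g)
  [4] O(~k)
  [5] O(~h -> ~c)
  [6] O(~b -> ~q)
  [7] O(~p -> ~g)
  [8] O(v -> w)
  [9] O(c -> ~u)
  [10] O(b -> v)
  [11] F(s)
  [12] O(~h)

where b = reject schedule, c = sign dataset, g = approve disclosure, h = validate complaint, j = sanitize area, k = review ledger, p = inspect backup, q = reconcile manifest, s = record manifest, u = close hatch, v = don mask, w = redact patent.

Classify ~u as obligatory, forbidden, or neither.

Premise 9 is O(c -> ~u), but O(c) is not derivable from the premises, so it does not yield O(~u).
No premise or chain of K-axiom applications forces O(~u), and none forces O(u). So ~u is neither obligatory nor forbidden under these norms.

Neither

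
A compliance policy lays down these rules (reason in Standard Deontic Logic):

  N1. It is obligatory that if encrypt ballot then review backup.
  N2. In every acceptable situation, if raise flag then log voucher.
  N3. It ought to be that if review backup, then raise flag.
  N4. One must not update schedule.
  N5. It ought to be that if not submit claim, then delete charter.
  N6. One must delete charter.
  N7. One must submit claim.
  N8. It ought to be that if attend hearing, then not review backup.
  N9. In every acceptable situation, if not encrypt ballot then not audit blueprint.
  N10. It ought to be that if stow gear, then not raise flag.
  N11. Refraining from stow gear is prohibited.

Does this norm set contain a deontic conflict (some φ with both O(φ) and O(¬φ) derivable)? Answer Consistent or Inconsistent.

Consistent

Premise 5 is O(¬submit_claim → delete_charter); even if O(delete_charter) held, inferring O(¬submit_claim) would be affirming the consequent — invalid.
So O(¬submit_claim) is not derivable, and the apparent clash with O(submit_claim) does not arise.
A world satisfying every obligation exists (e.g. attend_hearing=false, audit_blueprint=false, delete_charter=true, encrypt_ballot=false, log_voucher=false, raise_flag=false, review_backup=false, stow_gear=true, submit_claim=true, update_schedule=false); no atom is both obligatory and forbidden, so the set is consistent.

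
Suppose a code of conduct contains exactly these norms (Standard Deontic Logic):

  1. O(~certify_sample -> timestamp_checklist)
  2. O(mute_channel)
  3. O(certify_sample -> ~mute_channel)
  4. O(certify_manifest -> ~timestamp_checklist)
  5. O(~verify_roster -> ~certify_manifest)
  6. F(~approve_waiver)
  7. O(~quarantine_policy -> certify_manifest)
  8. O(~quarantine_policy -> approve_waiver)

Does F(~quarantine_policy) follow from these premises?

Yes

Premise 2 states O(mute_channel) outright.
Premise 3, O(certify_sample -> ~mute_channel), contraposes to O(mute_channel -> ~certify_sample); with O(mute_channel) we get O(~certify_sample).
From O(~certify_sample) and premise 1, O(~certify_sample -> timestamp_checklist), we obtain O(timestamp_checklist).
Premise 4, O(certify_manifest -> ~timestamp_checklist), contraposes to O(timestamp_checklist -> ~certify_manifest); with O(timestamp_checklist) we get O(~certify_manifest).
Premise 7, O(~quarantine_policy -> certify_manifest), contraposes to O(~certify_manifest -> quarantine_policy); with O(~certify_manifest) we get O(quarantine_policy).
Premises 5, 6, 8 do not contribute to this derivation.
So O(quarantine_policy) holds, i.e. F(~quarantine_policy). The claim follows.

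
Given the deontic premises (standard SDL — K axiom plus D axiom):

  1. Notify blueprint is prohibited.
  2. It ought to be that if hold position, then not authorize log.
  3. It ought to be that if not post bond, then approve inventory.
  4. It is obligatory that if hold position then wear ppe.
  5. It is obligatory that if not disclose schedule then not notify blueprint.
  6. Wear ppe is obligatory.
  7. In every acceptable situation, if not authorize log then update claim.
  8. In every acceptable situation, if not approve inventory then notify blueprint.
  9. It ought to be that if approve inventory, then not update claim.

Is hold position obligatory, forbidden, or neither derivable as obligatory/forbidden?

F(notify_blueprint) at premise 1 means O(¬notify_blueprint).
The contrapositive of premise 8 (O(¬approve_inventory → notify_blueprint)) is O(¬notify_blueprint → approve_inventory), and O(¬notify_blueprint) is already established, so O(approve_inventory).
With premise 9, O(approve_inventory → ¬update_claim), the K-axiom yields O(¬update_claim).
Premise 7 is O(¬authorize_log → update_claim); contrapositively O(¬update_claim → authorize_log). Since O(¬update_claim) holds, K gives O(authorize_log).
The contrapositive of premise 2 (O(hold_position → ¬authorize_log)) is O(authorize_log → ¬hold_position), and O(authorize_log) is already established, so O(¬hold_position).
Premises 3, 4, 5, 6 do not contribute to this derivation.
Thus O(¬hold_position), which is F(hold_position): hold_position is forbidden.

Forbidden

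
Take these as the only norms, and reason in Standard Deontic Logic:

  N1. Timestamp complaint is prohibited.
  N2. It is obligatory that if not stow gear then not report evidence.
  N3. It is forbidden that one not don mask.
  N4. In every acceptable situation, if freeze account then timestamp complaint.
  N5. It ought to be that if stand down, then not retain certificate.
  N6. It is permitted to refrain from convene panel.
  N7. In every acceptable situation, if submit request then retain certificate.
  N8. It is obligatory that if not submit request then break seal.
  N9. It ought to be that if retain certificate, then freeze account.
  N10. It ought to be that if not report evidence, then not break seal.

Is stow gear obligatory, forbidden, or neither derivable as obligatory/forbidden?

Obligatory

Premise 1 is F(timestamp_complaint), i.e. O(¬timestamp_complaint).
The contrapositive of premise 4 (O(freeze_account → timestamp_complaint)) is O(¬timestamp_complaint → ¬freeze_account), and O(¬timestamp_complaint) is already established, so O(¬freeze_account).
Premise 9 is O(retain_certificate → freeze_account); contrapositively O(¬freeze_account → ¬retain_certificate). Since O(¬freeze_account) holds, K gives O(¬retain_certificate).
Premise 7 is O(submit_request → retain_certificate); contrapositively O(¬retain_certificate → ¬submit_request). Since O(¬retain_certificate) holds, K gives O(¬submit_request).
From O(¬submit_request) and premise 8, O(¬submit_request → break_seal), we obtain O(break_seal).
Premise 10, O(¬report_evidence → ¬break_seal), contraposes to O(break_seal → report_evidence); with O(break_seal) we get O(report_evidence).
Premise 2 is O(¬stow_gear → ¬report_evidence); contrapositively O(report_evidence → stow_gear). Since O(report_evidence) holds, K gives O(stow_gear).
Premises 3, 5, 6 do not contribute to this derivation.
Hence stow_gear is obligatory.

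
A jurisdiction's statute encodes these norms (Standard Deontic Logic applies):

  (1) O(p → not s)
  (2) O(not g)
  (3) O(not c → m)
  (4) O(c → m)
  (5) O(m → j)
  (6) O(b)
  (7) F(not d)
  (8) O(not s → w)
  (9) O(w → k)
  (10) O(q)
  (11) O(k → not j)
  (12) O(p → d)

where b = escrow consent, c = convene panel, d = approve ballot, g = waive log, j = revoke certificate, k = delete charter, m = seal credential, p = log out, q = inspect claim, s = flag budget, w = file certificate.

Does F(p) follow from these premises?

Premises 4 and 3 are O(c → m) and O(not c → m); every ideal world satisfies c or not c, so in either case m holds — hence O(m).
Premise 5 is O(m → j); since O(m), deontic closure gives O(j).
Premise 11, O(k → not j), contraposes to O(j → not k); with O(j) we get O(not k).
Premise 9, O(w → k), contraposes to O(not k → not w); with O(not k) we get O(not w).
The contrapositive of premise 8 (O(not s → w)) is O(not w → s), and O(not w) is already established, so O(s).
The contrapositive of premise 1 (O(p → not s)) is O(s → not p), and O(s) is already established, so O(not p).
Premises 2, 6, 7, 10, 12 do not contribute to this derivation.
So O(not p) holds, i.e. F(p). The claim follows.

Yes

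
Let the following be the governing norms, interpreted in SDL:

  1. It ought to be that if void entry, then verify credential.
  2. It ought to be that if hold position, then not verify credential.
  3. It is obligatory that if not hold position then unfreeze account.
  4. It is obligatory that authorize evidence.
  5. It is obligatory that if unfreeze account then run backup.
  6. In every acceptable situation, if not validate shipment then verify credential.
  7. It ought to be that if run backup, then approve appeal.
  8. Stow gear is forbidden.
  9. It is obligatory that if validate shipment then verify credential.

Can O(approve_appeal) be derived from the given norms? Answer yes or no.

By case analysis on validate_shipment: premise 9 gives O(validate_shipment → verify_credential) and premise 6 gives O(¬validate_shipment → verify_credential), so O(verify_credential) either way.
Premise 2 is O(hold_position → ¬verify_credential); contrapositively O(verify_credential → ¬hold_position). Since O(verify_credential) holds, K gives O(¬hold_position).
With premise 3, O(¬hold_position → unfreeze_account), the K-axiom yields O(unfreeze_account).
From O(unfreeze_account) and premise 5, O(unfreeze_account → run_backup), we obtain O(run_backup).
From O(run_backup) and premise 7, O(run_backup → approve_appeal), we obtain O(approve_appeal).
Premises 1, 4, 8 do not contribute to this derivation.
So O(approve_appeal) follows.

Yes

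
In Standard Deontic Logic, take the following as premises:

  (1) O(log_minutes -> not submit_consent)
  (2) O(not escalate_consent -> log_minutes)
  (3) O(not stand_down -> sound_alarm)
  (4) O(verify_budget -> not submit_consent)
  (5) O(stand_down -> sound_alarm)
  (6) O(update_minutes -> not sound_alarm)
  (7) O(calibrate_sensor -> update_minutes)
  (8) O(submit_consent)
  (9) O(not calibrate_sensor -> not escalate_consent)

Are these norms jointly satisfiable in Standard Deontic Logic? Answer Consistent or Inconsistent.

Inconsistent

By case analysis on not stand_down: premise 3 gives O(not stand_down -> sound_alarm) and premise 5 gives O(stand_down -> sound_alarm), so O(sound_alarm) either way.
Premise 6, O(update_minutes -> not sound_alarm), contraposes to O(sound_alarm -> not update_minutes); with O(sound_alarm) we get O(not update_minutes).
Premise 7, O(calibrate_sensor -> update_minutes), contraposes to O(not update_minutes -> not calibrate_sensor); with O(not update_minutes) we get O(not calibrate_sensor).
From O(not calibrate_sensor) and premise 9, O(not calibrate_sensor -> not escalate_consent), we obtain O(not escalate_consent).
From O(not escalate_consent) and premise 2, O(not escalate_consent -> log_minutes), we obtain O(log_minutes).
From O(log_minutes) and premise 1, O(log_minutes -> not submit_consent), we obtain O(not submit_consent).
However, premise 8 gives O(submit_consent).
We now have both O(not submit_consent) and O(submit_consent) — submit_consent is simultaneously obligatory and forbidden, violating the D-axiom.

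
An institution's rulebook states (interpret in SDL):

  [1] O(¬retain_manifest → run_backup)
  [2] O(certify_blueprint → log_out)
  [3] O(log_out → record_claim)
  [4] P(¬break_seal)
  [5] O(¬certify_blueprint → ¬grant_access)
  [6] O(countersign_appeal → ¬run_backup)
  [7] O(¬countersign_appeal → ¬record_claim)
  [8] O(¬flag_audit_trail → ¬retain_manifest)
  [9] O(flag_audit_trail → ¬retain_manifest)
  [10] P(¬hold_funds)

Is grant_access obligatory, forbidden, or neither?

By case analysis on ¬flag_audit_trail: premise 8 gives O(¬flag_audit_trail → ¬retain_manifest) and premise 9 gives O(flag_audit_trail → ¬retain_manifest), so O(¬retain_manifest) either way.
From O(¬retain_manifest) and premise 1, O(¬retain_manifest → run_backup), we obtain O(run_backup).
Premise 6, O(countersign_appeal → ¬run_backup), contraposes to O(run_backup → ¬countersign_appeal); with O(run_backup) we get O(¬countersign_appeal).
Premise 7 is O(¬countersign_appeal → ¬record_claim); since O(¬countersign_appeal), deontic closure gives O(¬record_claim).
The contrapositive of premise 3 (O(log_out → record_claim)) is O(¬record_claim → ¬log_out), and O(¬record_claim) is already established, so O(¬log_out).
The contrapositive of premise 2 (O(certify_blueprint → log_out)) is O(¬log_out → ¬certify_blueprint), and O(¬log_out) is already established, so O(¬certify_blueprint).
Applying K to premise 5 (O(¬certify_blueprint → ¬grant_access)) and O(¬certify_blueprint) yields O(¬grant_access).
Premises 4, 10 do not contribute to this derivation.
Thus O(¬grant_access), which is F(grant_access): grant_access is forbidden.

Forbidden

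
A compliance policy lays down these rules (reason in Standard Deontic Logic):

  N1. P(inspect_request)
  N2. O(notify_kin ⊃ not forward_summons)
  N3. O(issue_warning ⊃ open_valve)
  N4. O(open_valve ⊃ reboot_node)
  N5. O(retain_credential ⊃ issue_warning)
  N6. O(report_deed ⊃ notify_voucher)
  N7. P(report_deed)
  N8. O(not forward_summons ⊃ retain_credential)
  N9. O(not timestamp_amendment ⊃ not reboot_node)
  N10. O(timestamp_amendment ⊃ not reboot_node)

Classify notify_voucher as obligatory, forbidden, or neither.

Premise 6 is O(report_deed ⊃ notify_voucher), but O(report_deed) is not derivable from the premises (the permission P(report_deed) asserts only not O(not report_deed), not O(report_deed)), so it does not yield O(notify_voucher).
No premise or chain of K-axiom applications forces O(notify_voucher), and none forces O(not notify_voucher). So notify_voucher is neither obligatory nor forbidden under these norms.

Neither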